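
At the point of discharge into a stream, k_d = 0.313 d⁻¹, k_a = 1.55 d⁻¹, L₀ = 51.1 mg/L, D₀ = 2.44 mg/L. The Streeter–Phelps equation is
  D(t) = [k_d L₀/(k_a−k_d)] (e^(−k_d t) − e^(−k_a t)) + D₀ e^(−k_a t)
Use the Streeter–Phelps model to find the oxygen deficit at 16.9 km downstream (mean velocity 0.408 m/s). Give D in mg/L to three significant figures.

D ≈ 6.14 mg/L

Travel time t = x/v = 16.9 km / (0.408 m/s) = 16900 m / 0.408 m/s = 41420 s = 0.4794 d.
k_d L₀/(k_a−k_d) = 0.313×51.1/(1.55−0.313) = 15.99/1.237 = 12.93 mg/L.
e^(−k_d t) = e^(−0.313×0.4794) = 0.8607; e^(−k_a t) = e^(−1.55×0.4794) = 0.4756.
D = 12.93 × (0.8607 − 0.4756) + 2.44 × 0.4756 = 4.978 + 1.161 = 6.139 mg/L.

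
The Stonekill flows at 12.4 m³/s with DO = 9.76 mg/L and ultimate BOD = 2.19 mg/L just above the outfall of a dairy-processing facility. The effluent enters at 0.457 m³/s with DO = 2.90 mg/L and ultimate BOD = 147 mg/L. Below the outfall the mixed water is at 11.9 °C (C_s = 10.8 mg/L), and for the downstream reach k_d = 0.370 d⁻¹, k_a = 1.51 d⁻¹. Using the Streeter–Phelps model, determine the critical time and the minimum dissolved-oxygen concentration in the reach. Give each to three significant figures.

t_c ≈ 0.554 d; minimum DO ≈ 9.34 mg/L

Mixed DO = (12.4×9.76 + 0.457×2.90)/(12.4+0.457) = 122.3/12.86 = 9.516 mg/L.
Mixed L₀ = (12.4×2.19 + 0.457×147)/(12.86) = 94.34/12.86 = 7.337 mg/L.
Initial deficit D₀ = C_s − DO₀ = 10.8 − 9.516 = 1.284 mg/L.
t_c = (1/1.140) ln[(1.51/0.370)(1 − 1.284×1.140/(0.370×7.337))] = 0.8772 × ln(1.881) = 0.5542 d.
D_c = (0.370/1.51) × 7.337 × e^(−0.370×0.5542) = 0.2450 × 7.337 × 0.8146 = 1.465 mg/L.
Minimum DO = 10.8 − 1.465 = 9.335 mg/L.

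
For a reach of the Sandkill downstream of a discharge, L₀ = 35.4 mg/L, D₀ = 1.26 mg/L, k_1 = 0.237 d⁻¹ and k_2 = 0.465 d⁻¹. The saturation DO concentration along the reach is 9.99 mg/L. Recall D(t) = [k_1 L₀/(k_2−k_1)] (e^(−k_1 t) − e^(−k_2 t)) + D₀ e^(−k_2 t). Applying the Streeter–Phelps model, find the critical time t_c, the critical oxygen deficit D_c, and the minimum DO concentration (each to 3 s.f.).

t_c ≈ 2.80 d; D_c ≈ 9.28 mg/L; min DO ≈ 0.705 mg/L

With k_2/k_1 = 1.962 and 1 − D₀(k_2−k_1)/(k_1 L₀) = 0.9658,
t_c = ln(1.962 × 0.9658) / (0.465 − 0.237) = ln(1.895) / 0.2280 = 0.6391/0.2280 = 2.803 d.
D_c = (k_1/k_2) L₀ e^(−k_1 t_c) = (0.237/0.465) × 35.4 × e^(−0.237×2.803) = 0.5097 × 35.4 × 0.5146 = 9.285 mg/L.
Minimum DO = C_s − D_c = 9.99 − 9.285 = 0.7053 mg/L.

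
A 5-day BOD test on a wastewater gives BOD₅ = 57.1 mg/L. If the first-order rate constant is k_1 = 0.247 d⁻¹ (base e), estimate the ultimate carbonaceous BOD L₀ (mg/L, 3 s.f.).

BOD₅ = L₀(1 − e^(−5k_1)) ⇒ L₀ = BOD₅ / (1 − e^(−5×0.247))
= 57.1 / (1 − 0.2908) = 57.1 / 0.7092 = 80.52 mg/L.

L₀ ≈ 80.5 mg/L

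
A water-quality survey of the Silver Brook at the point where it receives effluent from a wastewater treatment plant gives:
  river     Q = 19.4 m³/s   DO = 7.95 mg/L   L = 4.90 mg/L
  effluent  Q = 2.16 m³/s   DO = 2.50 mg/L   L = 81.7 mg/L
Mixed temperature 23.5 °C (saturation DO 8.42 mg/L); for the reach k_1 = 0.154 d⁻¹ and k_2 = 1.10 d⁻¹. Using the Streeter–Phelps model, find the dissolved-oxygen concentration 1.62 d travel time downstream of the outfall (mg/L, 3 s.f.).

Mixed DO = (19.4×7.95 + 2.16×2.50)/(19.4+2.16) = 159.6/21.56 = 7.404 mg/L.
Mixed L₀ = (19.4×4.90 + 2.16×81.7)/(21.56) = 271.5/21.56 = 12.59 mg/L.
Initial deficit D₀ = C_s − DO₀ = 8.42 − 7.404 = 1.016 mg/L.
D(1.62) = [0.154×12.59/(1.10−0.154)](e^(−0.154×1.62) − e^(−1.10×1.62)) + 1.016 e^(−1.10×1.62)
= 2.050 × (0.7792 − 0.1683) + 1.016 × 0.1683 = 1.423 mg/L.
DO = 8.42 − 1.423 = 6.997 mg/L.

DO ≈ 7.00 mg/L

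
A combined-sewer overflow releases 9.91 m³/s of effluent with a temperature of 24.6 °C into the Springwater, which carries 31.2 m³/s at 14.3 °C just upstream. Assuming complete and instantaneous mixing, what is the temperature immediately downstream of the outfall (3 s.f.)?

16.8 °C

Flow-weighted mixing: C = (Q_r C_r + Q_w C_w)/(Q_r + Q_w)
= (31.2×14.3 + 9.91×24.6)/(31.2 + 9.91) = 689.9/41.11 = 16.78 °C.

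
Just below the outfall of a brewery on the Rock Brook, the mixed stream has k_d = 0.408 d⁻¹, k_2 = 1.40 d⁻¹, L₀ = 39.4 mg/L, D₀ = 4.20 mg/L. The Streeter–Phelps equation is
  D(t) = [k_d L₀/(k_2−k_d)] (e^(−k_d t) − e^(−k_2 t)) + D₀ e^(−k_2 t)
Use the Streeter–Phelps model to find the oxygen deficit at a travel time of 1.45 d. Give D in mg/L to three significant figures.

k_d L₀/(k_2−k_d) = 0.408×39.4/(1.40−0.408) = 16.08/0.9920 = 16.20 mg/L.
e^(−k_d t) = e^(−0.408×1.450) = 0.5534; e^(−k_2 t) = e^(−1.40×1.450) = 0.1313.
D = 16.20 × (0.5534 − 0.1313) + 4.20 × 0.1313 = 6.840 + 0.5516 = 7.392 mg/L.

D ≈ 7.39 mg/L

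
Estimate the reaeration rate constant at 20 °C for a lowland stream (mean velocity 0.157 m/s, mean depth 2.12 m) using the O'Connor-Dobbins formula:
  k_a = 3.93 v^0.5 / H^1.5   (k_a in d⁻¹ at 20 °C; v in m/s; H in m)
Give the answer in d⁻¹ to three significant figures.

k_a = 3.93 × 0.157^0.5 / 2.12^1.5 = 3.93 × 0.3962 / 3.087 = 0.5045 d⁻¹.

k_a ≈ 0.504 d⁻¹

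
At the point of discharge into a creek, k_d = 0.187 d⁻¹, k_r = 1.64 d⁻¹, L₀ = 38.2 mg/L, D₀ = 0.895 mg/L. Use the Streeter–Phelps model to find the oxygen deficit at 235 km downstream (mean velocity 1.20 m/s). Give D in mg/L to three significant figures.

Travel time t = x/v = 235 km / (1.20 m/s) = 235000 m / 1.20 m/s = 195800 s = 2.267 d.
k_d L₀/(k_r−k_d) = 0.187×38.2/(1.64−0.187) = 7.143/1.453 = 4.916 mg/L.
e^(−k_d t) = e^(−0.187×2.267) = 0.6545; e^(−k_r t) = e^(−1.64×2.267) = 0.02430.
D = 4.916 × (0.6545 − 0.02430) + 0.895 × 0.02430 = 3.098 + 0.02175 = 3.120 mg/L.

D ≈ 3.12 mg/L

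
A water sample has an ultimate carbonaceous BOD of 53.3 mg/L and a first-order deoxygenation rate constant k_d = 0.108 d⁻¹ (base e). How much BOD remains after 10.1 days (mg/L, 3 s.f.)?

L ≈ 17.9 mg/L

L_t = L₀ e^(−k_d t) = 53.3 × e^(−0.108×10.1) = 53.3 × 0.3359 = 17.91 mg/L.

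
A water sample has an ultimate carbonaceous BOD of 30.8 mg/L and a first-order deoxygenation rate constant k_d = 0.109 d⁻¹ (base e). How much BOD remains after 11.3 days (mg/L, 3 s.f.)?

L ≈ 8.99 mg/L

L_t = L₀ e^(−k_d t) = 30.8 × e^(−0.109×11.3) = 30.8 × 0.2918 = 8.987 mg/L.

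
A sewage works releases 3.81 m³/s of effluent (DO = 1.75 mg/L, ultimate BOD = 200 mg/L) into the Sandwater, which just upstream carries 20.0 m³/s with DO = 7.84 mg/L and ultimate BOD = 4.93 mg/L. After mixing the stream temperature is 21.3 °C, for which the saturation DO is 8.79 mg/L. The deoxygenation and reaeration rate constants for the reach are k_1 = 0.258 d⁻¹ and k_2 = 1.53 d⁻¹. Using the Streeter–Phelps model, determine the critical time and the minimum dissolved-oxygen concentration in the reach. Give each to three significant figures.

Mixed DO = (20.0×7.84 + 3.81×1.75)/(20.0+3.81) = 163.5/23.81 = 6.865 mg/L.
Mixed L₀ = (20.0×4.93 + 3.81×200)/(23.81) = 860.6/23.81 = 36.14 mg/L.
Initial deficit D₀ = C_s − DO₀ = 8.79 − 6.865 = 1.925 mg/L.
t_c = (1/1.272) ln[(1.53/0.258)(1 − 1.925×1.272/(0.258×36.14))] = 0.7862 × ln(4.373) = 1.160 d.
D_c = (0.258/1.53) × 36.14 × e^(−0.258×1.160) = 0.1686 × 36.14 × 0.7413 = 4.518 mg/L.
Minimum DO = 8.79 − 4.518 = 4.272 mg/L.

t_c ≈ 1.16 d; minimum DO ≈ 4.27 mg/L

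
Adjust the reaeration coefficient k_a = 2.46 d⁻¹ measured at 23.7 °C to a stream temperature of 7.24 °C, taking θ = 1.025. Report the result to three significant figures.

k_a ≈ 1.64 d⁻¹

k_a(T₂) = k_a(T₁) · θ^(T₂−T₁) = 2.46 × 1.025^(7.24−23.7)
= 2.46 × 1.025^-16.5 = 2.46 × 0.6660 = 1.638 d⁻¹.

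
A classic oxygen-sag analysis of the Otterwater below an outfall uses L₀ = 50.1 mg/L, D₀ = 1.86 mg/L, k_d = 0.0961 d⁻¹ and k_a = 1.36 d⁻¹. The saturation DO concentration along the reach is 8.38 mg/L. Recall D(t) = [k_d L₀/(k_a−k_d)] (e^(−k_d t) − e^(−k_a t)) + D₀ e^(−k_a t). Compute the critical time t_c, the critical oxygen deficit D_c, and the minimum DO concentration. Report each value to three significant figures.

At the critical point dD/dt = 0, so k_d L₀ e^(−k_d t) = k_a D. Substituting D(t) from the Streeter–Phelps equation and solving for t gives
t_c = ln[(k_a/k_d)(1 − D₀(k_a−k_d)/(k_d L₀))] / (k_a−k_d).
Here k_a−k_d = 1.264 d⁻¹ and 1 − D₀(k_a−k_d)/(k_d L₀) = 1 − 1.86×1.264/(0.0961×50.1) = 0.5117, so
t_c = ln(14.15 × 0.5117) / 1.264 = 1.980 / 1.264 = 1.566 d.
D_c = (k_d/k_a) L₀ e^(−k_d t_c) = (0.0961/1.36) × 50.1 × e^(−0.0961×1.566) = 0.07066 × 50.1 × 0.8602 = 3.045 mg/L.
Minimum DO = C_s − D_c = 8.38 − 3.045 = 5.335 mg/L.

t_c ≈ 1.57 d; D_c ≈ 3.05 mg/L; min DO ≈ 5.33 mg/L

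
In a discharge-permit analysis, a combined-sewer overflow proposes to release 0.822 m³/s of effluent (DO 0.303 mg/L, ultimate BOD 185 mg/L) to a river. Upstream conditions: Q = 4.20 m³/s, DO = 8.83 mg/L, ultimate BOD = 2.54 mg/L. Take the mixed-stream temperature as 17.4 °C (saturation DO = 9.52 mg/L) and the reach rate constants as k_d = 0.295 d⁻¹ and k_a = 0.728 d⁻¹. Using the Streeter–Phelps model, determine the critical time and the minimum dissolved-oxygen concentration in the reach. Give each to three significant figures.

Mixed DO = (4.20×8.83 + 0.822×0.303)/(4.20+0.822) = 37.34/5.022 = 7.434 mg/L.
Mixed L₀ = (4.20×2.54 + 0.822×185)/(5.022) = 162.7/5.022 = 32.41 mg/L.
Initial deficit D₀ = C_s − DO₀ = 9.52 − 7.434 = 2.086 mg/L.
t_c = (1/0.4330) ln[(0.728/0.295)(1 − 2.086×0.4330/(0.295×32.41))] = 2.309 × ln(2.235) = 1.857 d.
D_c = (0.295/0.728) × 32.41 × e^(−0.295×1.857) = 0.4052 × 32.41 × 0.5782 = 7.593 mg/L.
Minimum DO = 9.52 − 7.593 = 1.927 mg/L.

t_c ≈ 1.86 d; minimum DO ≈ 1.93 mg/L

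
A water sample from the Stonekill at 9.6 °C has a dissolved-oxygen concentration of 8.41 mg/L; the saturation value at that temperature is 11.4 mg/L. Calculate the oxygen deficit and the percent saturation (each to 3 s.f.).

D ≈ 2.99 mg/L; 73.8 % saturation

D = C_s − C = 11.4 − 8.41 = 2.99 mg/L.
% saturation = 8.41/11.4 × 100 = 73.8 %.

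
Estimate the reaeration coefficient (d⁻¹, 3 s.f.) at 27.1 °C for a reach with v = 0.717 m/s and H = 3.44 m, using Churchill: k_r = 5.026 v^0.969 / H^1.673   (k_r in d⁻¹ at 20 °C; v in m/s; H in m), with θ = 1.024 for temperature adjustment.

k_r(20) = 5.026 × 0.717^0.969 / 3.44^1.673 = 5.026 × 0.7244 / 7.901 = 0.4608 d⁻¹.
k_r(27.1) = 0.4608 × 1.024^(27.1−20) = 0.4608 × 1.183 = 0.5454 d⁻¹.

k_r ≈ 0.545 d⁻¹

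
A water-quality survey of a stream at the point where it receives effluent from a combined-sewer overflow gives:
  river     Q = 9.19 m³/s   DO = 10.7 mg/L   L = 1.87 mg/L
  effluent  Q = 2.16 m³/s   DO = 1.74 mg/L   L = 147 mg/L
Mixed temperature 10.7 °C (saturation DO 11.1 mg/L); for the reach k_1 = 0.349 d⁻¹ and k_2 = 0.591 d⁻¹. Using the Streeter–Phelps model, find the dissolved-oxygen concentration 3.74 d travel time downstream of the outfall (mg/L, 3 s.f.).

Mixed DO = (9.19×10.7 + 2.16×1.74)/(9.19+2.16) = 102.1/11.35 = 8.995 mg/L.
Mixed L₀ = (9.19×1.87 + 2.16×147)/(11.35) = 334.7/11.35 = 29.49 mg/L.
Initial deficit D₀ = C_s − DO₀ = 11.1 − 8.995 = 2.105 mg/L.
D(3.74) = [0.349×29.49/(0.591−0.349)](e^(−0.349×3.74) − e^(−0.591×3.74)) + 2.105 e^(−0.591×3.74)
= 42.53 × (0.2711 − 0.1097) + 2.105 × 0.1097 = 7.097 mg/L.
DO = 11.1 − 7.097 = 4.003 mg/L.

DO ≈ 4.00 mg/L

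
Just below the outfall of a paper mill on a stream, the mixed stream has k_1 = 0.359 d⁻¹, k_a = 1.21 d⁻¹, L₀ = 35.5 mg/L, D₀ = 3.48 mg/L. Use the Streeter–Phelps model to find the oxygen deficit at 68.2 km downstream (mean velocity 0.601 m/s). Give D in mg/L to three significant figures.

Travel time t = x/v = 68.2 km / (0.601 m/s) = 68200 m / 0.601 m/s = 113500 s = 1.313 d.
k_1 L₀/(k_a−k_1) = 0.359×35.5/(1.21−0.359) = 12.74/0.8510 = 14.98 mg/L.
e^(−k_1 t) = e^(−0.359×1.313) = 0.6241; e^(−k_a t) = e^(−1.21×1.313) = 0.2041.
D = 14.98 × (0.6241 − 0.2041) + 3.48 × 0.2041 = 6.289 + 0.7102 = 7.000 mg/L.

D ≈ 7.00 mg/L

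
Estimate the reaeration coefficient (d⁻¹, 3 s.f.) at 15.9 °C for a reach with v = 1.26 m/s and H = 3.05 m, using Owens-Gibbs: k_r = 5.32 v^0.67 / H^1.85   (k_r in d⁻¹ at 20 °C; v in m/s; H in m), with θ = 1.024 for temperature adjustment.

k_r ≈ 0.716 d⁻¹

k_r(20) = 5.32 × 1.26^0.67 / 3.05^1.85 = 5.32 × 1.167 / 7.870 = 0.7892 d⁻¹.
k_r(15.9) = 0.7892 × 1.024^(15.9−20) = 0.7892 × 0.9073 = 0.7161 d⁻¹.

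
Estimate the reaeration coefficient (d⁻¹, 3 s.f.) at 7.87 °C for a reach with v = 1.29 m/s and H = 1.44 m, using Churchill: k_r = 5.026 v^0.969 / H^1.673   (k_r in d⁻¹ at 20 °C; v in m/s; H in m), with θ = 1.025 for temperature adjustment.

k_r ≈ 2.59 d⁻¹

k_r(20) = 5.026 × 1.29^0.969 / 1.44^1.673 = 5.026 × 1.280 / 1.841 = 3.495 d⁻¹.
k_r(7.87) = 3.495 × 1.025^(7.87−20) = 3.495 × 0.7412 = 2.590 d⁻¹.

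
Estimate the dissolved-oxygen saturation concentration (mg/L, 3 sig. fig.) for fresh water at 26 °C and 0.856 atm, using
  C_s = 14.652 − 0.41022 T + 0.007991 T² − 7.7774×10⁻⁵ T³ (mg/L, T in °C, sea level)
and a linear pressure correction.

C_s ≈ 6.87 mg/L

At sea level: C_s = 14.652 − 0.41022×26 + 0.007991×26² − 7.7774×10⁻⁵×26³ = 8.021 mg/L.
Pressure correction: C_s' = 8.021 × 0.856 = 6.866 mg/L.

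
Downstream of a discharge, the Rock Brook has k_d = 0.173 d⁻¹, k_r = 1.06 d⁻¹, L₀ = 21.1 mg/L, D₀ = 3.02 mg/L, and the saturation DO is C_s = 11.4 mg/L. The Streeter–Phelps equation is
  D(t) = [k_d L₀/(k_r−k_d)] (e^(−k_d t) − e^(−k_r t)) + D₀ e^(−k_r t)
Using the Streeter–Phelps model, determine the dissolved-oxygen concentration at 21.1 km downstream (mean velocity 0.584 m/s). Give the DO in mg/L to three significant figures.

DO ≈ 8.28 mg/L

Travel time t = x/v = 21.1 km / (0.584 m/s) = 21100 m / 0.584 m/s = 36130 s = 0.4182 d.
k_d L₀/(k_r−k_d) = 0.173×21.1/(1.06−0.173) = 3.650/0.8870 = 4.115 mg/L.
e^(−k_d t) = e^(−0.173×0.4182) = 0.9302; e^(−k_r t) = e^(−1.06×0.4182) = 0.6419.
D = 4.115 × (0.9302 − 0.6419) + 3.02 × 0.6419 = 1.186 + 1.939 = 3.125 mg/L.
DO = C_s − D = 11.4 − 3.125 = 8.275 mg/L.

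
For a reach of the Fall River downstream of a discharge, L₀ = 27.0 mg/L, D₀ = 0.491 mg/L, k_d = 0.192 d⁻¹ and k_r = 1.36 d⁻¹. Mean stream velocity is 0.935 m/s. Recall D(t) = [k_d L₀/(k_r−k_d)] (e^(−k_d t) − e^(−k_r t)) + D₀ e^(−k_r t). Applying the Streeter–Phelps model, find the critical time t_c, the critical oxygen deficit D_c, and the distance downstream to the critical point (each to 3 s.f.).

At the critical point dD/dt = 0, so k_d L₀ e^(−k_d t) = k_r D. Substituting D(t) from the Streeter–Phelps equation and solving for t gives
t_c = ln[(k_r/k_d)(1 − D₀(k_r−k_d)/(k_d L₀))] / (k_r−k_d).
Here k_r−k_d = 1.168 d⁻¹ and 1 − D₀(k_r−k_d)/(k_d L₀) = 1 − 0.491×1.168/(0.192×27.0) = 0.8894, so
t_c = ln(7.083 × 0.8894) / 1.168 = 1.841 / 1.168 = 1.576 d.
L(t_c) = L₀ e^(−k_d t_c) = 27.0 × 0.7389 = 19.95 mg/L, and at the critical point k_r D_c = k_d L, so D_c = (0.192/1.36) × 19.95 = 2.817 mg/L.
x_c = v t_c = 0.935 m/s × 1.576 d × 86400 s/d = 127300 m ≈ 127 km.

t_c ≈ 1.58 d; D_c ≈ 2.82 mg/L; x_c ≈ 127 km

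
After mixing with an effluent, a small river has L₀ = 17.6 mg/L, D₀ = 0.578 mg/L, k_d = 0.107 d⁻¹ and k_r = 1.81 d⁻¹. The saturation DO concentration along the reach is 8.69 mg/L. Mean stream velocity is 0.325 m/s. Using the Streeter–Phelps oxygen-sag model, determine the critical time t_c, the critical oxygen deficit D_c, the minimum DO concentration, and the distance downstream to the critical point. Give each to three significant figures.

t_c ≈ 1.23 d; D_c ≈ 0.912 mg/L; min DO ≈ 7.78 mg/L; x_c ≈ 34.4 km

At the critical point dD/dt = 0, so k_d L₀ e^(−k_d t) = k_r D. Substituting D(t) from the Streeter–Phelps equation and solving for t gives
t_c = ln[(k_r/k_d)(1 − D₀(k_r−k_d)/(k_d L₀))] / (k_r−k_d).
Here k_r−k_d = 1.703 d⁻¹ and 1 − D₀(k_r−k_d)/(k_d L₀) = 1 − 0.578×1.703/(0.107×17.6) = 0.4773, so
t_c = ln(16.92 × 0.4773) / 1.703 = 2.089 / 1.703 = 1.226 d.
L(t_c) = L₀ e^(−k_d t_c) = 17.6 × 0.8770 = 15.44 mg/L, and at the critical point k_r D_c = k_d L, so D_c = (0.107/1.81) × 15.44 = 0.9125 mg/L.
Minimum DO = C_s − D_c = 8.69 − 0.9125 = 7.778 mg/L.
x_c = v t_c = 0.325 m/s × 1.226 d × 86400 s/d = 34440 m ≈ 34.4 km.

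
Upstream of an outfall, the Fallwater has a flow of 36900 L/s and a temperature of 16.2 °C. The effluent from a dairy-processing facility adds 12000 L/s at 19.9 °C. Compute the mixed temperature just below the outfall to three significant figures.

17.1 °C

Flow-weighted mixing: C = (Q_r C_r + Q_w C_w)/(Q_r + Q_w)
= (36900×16.2 + 12000×19.9)/(36900 + 12000) = 836600/48900 = 17.11 °C.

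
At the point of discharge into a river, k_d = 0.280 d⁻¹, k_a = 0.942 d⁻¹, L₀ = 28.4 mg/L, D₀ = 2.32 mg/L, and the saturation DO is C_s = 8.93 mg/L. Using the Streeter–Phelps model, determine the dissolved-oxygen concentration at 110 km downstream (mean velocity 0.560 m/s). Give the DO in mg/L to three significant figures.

Travel time t = x/v = 110 km / (0.560 m/s) = 110000 m / 0.560 m/s = 196400 s = 2.273 d.
k_d L₀/(k_a−k_d) = 0.280×28.4/(0.942−0.280) = 7.952/0.6620 = 12.01 mg/L.
e^(−k_d t) = e^(−0.280×2.273) = 0.5291; e^(−k_a t) = e^(−0.942×2.273) = 0.1175.
D = 12.01 × (0.5291 − 0.1175) + 2.32 × 0.1175 = 4.945 + 0.2725 = 5.217 mg/L.
DO = C_s − D = 8.93 − 5.217 = 3.713 mg/L.

DO ≈ 3.71 mg/L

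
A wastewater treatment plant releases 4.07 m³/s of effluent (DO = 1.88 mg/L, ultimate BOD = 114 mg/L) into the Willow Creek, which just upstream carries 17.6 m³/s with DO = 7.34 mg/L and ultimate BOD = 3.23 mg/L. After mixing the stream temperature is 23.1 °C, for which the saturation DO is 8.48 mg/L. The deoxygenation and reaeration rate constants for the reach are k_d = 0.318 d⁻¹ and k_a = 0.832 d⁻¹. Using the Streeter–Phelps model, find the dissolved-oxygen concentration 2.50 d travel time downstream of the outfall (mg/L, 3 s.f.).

Mixed DO = (17.6×7.34 + 4.07×1.88)/(17.6+4.07) = 136.8/21.67 = 6.315 mg/L.
Mixed L₀ = (17.6×3.23 + 4.07×114)/(21.67) = 520.8/21.67 = 24.03 mg/L.
Initial deficit D₀ = C_s − DO₀ = 8.48 − 6.315 = 2.165 mg/L.
D(2.50) = [0.318×24.03/(0.832−0.318)](e^(−0.318×2.50) − e^(−0.832×2.50)) + 2.165 e^(−0.832×2.50)
= 14.87 × (0.4516 − 0.1249) + 2.165 × 0.1249 = 5.128 mg/L.
DO = 8.48 − 5.128 = 3.352 mg/L.

DO ≈ 3.35 mg/L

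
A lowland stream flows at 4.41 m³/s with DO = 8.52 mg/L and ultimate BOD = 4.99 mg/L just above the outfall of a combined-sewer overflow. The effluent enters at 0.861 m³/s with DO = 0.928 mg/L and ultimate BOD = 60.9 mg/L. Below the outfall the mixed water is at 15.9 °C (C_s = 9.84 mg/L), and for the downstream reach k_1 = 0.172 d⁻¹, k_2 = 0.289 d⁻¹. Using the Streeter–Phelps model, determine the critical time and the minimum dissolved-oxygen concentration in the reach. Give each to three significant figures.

Mixed DO = (4.41×8.52 + 0.861×0.928)/(4.41+0.861) = 38.37/5.271 = 7.280 mg/L.
Mixed L₀ = (4.41×4.99 + 0.861×60.9)/(5.271) = 74.44/5.271 = 14.12 mg/L.
Initial deficit D₀ = C_s − DO₀ = 9.84 − 7.280 = 2.560 mg/L.
t_c = (1/0.1170) ln[(0.289/0.172)(1 − 2.560×0.1170/(0.172×14.12))] = 8.547 × ln(1.473) = 3.311 d.
D_c = (0.172/0.289) × 14.12 × e^(−0.172×3.311) = 0.5952 × 14.12 × 0.5659 = 4.756 mg/L.
Minimum DO = 9.84 − 4.756 = 5.084 mg/L.

t_c ≈ 3.31 d; minimum DO ≈ 5.08 mg/L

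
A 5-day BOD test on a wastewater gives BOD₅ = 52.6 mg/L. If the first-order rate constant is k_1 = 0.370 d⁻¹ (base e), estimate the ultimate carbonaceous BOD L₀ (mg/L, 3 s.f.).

BOD₅ = L₀(1 − e^(−5k_1)) ⇒ L₀ = BOD₅ / (1 − e^(−5×0.370))
= 52.6 / (1 − 0.1572) = 52.6 / 0.8428 = 62.41 mg/L.

L₀ ≈ 62.4 mg/L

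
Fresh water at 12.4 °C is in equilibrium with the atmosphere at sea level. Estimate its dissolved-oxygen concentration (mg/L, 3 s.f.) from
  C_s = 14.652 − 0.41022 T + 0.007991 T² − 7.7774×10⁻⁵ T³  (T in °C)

C_s ≈ 10.6 mg/L

C_s = 14.652 − 0.41022×12.4 + 0.007991×12.4² − 7.7774×10⁻⁵×12.4³ = 10.65 mg/L.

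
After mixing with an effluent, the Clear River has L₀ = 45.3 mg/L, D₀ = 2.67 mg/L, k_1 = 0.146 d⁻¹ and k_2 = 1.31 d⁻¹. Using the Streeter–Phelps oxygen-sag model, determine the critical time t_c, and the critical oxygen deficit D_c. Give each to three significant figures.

t_c ≈ 1.34 d; D_c ≈ 4.15 mg/L

t_c = [1/(k_2−k_1)] ln[(k_2/k_1)(1 − D₀(k_2−k_1)/(k_1 L₀))]
= [1/(1.31−0.146)] ln[(1.31/0.146)(1 − 2.67×1.164/(0.146×45.3))]
= (1/1.164) ln[8.973 × 0.5301] = 0.8591 × ln(4.756) = 0.8591 × 1.559 = 1.340 d.
L(t_c) = L₀ e^(−k_1 t_c) = 45.3 × 0.8223 = 37.25 mg/L, and at the critical point k_2 D_c = k_1 L, so D_c = (0.146/1.31) × 37.25 = 4.152 mg/L.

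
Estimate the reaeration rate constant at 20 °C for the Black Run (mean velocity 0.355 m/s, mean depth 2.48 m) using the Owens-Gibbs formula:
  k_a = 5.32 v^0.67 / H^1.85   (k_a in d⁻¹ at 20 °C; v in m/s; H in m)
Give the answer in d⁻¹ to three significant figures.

k_a ≈ 0.495 d⁻¹

k_a = 5.32 × 0.355^0.67 / 2.48^1.85 = 5.32 × 0.4996 / 5.367 = 0.4953 d⁻¹.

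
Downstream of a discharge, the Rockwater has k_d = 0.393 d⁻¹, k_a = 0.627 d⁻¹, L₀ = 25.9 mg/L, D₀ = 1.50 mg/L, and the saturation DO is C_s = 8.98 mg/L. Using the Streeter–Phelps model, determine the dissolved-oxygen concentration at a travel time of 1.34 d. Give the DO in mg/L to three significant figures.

k_d L₀/(k_a−k_d) = 0.393×25.9/(0.627−0.393) = 10.18/0.2340 = 43.50 mg/L.
e^(−k_d t) = e^(−0.393×1.340) = 0.5906; e^(−k_a t) = e^(−0.627×1.340) = 0.4316.
D = 43.50 × (0.5906 − 0.4316) + 1.50 × 0.4316 = 6.915 + 0.6474 = 7.562 mg/L.
DO = C_s − D = 8.98 − 7.562 = 1.418 mg/L.

DO ≈ 1.42 mg/L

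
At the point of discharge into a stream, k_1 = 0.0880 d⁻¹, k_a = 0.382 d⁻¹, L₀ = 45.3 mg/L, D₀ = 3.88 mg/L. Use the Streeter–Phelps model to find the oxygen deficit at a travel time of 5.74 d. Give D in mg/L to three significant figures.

k_1 L₀/(k_a−k_1) = 0.0880×45.3/(0.382−0.0880) = 3.986/0.2940 = 13.56 mg/L.
e^(−k_1 t) = e^(−0.0880×5.740) = 0.6034; e^(−k_a t) = e^(−0.382×5.740) = 0.1116.
D = 13.56 × (0.6034 − 0.1116) + 3.88 × 0.1116 = 6.669 + 0.4331 = 7.102 mg/L.

D ≈ 7.10 mg/L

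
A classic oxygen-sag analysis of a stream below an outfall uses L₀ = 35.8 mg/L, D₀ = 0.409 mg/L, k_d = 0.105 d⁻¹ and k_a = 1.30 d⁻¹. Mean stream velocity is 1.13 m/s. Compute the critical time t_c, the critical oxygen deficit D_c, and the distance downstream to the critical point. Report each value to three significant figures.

t_c ≈ 1.99 d; D_c ≈ 2.35 mg/L; x_c ≈ 194 km

At the critical point dD/dt = 0, so k_d L₀ e^(−k_d t) = k_a D. Substituting D(t) from the Streeter–Phelps equation and solving for t gives
t_c = ln[(k_a/k_d)(1 − D₀(k_a−k_d)/(k_d L₀))] / (k_a−k_d).
Here k_a−k_d = 1.195 d⁻¹ and 1 − D₀(k_a−k_d)/(k_d L₀) = 1 − 0.409×1.195/(0.105×35.8) = 0.8700, so
t_c = ln(12.38 × 0.8700) / 1.195 = 2.377 / 1.195 = 1.989 d.
D_c = (k_d/k_a) L₀ e^(−k_d t_c) = (0.105/1.30) × 35.8 × e^(−0.105×1.989) = 0.08077 × 35.8 × 0.8115 = 2.347 mg/L.
x_c = v t_c = 1.13 m/s × 1.989 d × 86400 s/d = 194200 m ≈ 194 km.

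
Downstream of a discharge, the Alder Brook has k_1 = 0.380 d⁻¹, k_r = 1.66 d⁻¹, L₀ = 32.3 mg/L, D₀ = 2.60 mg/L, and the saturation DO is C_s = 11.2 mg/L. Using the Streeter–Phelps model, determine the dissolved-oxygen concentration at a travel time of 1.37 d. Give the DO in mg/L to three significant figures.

DO ≈ 6.22 mg/L

k_1 L₀/(k_r−k_1) = 0.380×32.3/(1.66−0.380) = 12.27/1.280 = 9.589 mg/L.
e^(−k_1 t) = e^(−0.380×1.370) = 0.5942; e^(−k_r t) = e^(−1.66×1.370) = 0.1029.
D = 9.589 × (0.5942 − 0.1029) + 2.60 × 0.1029 = 4.711 + 0.2675 = 4.978 mg/L.
DO = C_s − D = 11.2 − 4.978 = 6.222 mg/L.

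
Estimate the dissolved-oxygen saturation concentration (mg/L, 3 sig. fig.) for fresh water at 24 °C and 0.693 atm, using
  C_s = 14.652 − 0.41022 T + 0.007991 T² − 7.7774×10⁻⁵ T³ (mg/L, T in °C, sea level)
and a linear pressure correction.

C_s ≈ 5.78 mg/L

At sea level: C_s = 14.652 − 0.41022×24 + 0.007991×24² − 7.7774×10⁻⁵×24³ = 8.334 mg/L.
Pressure correction: C_s' = 8.334 × 0.693 = 5.776 mg/L.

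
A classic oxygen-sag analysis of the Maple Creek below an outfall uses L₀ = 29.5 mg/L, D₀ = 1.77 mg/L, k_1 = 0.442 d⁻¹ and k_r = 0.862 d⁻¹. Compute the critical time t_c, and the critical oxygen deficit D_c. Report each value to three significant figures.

t_c ≈ 1.45 d; D_c ≈ 7.97 mg/L

With k_r/k_1 = 1.950 and 1 − D₀(k_r−k_1)/(k_1 L₀) = 0.9430,
t_c = ln(1.950 × 0.9430) / (0.862 − 0.442) = ln(1.839) / 0.4200 = 0.6092/0.4200 = 1.451 d.
D_c = (k_1/k_r) L₀ e^(−k_1 t_c) = (0.442/0.862) × 29.5 × e^(−0.442×1.451) = 0.5128 × 29.5 × 0.5267 = 7.967 mg/L.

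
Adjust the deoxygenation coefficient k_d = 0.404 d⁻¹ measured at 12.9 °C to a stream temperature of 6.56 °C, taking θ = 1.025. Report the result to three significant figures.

k_d ≈ 0.345 d⁻¹

k_d(T₂) = k_d(T₁) · θ^(T₂−T₁) = 0.404 × 1.025^(6.56−12.9)
= 0.404 × 1.025^-6.34 = 0.404 × 0.8551 = 0.3455 d⁻¹.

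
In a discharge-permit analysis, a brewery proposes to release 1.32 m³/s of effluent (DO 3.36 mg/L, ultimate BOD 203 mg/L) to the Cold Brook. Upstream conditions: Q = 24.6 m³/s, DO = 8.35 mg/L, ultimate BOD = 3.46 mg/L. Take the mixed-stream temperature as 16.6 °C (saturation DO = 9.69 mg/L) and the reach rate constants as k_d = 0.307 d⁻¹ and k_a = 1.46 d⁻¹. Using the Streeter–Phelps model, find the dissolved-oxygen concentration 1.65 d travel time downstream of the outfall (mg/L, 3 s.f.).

DO ≈ 7.69 mg/L

Mixed DO = (24.6×8.35 + 1.32×3.36)/(24.6+1.32) = 209.8/25.92 = 8.096 mg/L.
Mixed L₀ = (24.6×3.46 + 1.32×203)/(25.92) = 353.1/25.92 = 13.62 mg/L.
Initial deficit D₀ = C_s − DO₀ = 9.69 − 8.096 = 1.594 mg/L.
D(1.65) = [0.307×13.62/(1.46−0.307)](e^(−0.307×1.65) − e^(−1.46×1.65)) + 1.594 e^(−1.46×1.65)
= 3.627 × (0.6026 − 0.08991) + 1.594 × 0.08991 = 2.003 mg/L.
DO = 9.69 − 2.003 = 7.687 mg/L.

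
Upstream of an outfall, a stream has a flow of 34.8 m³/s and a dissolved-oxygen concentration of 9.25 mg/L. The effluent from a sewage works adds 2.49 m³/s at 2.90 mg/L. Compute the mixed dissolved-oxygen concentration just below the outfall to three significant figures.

8.83 mg/L

Flow-weighted mixing: C = (Q_r C_r + Q_w C_w)/(Q_r + Q_w)
= (34.8×9.25 + 2.49×2.90)/(34.8 + 2.49) = 329.1/37.29 = 8.826 mg/L.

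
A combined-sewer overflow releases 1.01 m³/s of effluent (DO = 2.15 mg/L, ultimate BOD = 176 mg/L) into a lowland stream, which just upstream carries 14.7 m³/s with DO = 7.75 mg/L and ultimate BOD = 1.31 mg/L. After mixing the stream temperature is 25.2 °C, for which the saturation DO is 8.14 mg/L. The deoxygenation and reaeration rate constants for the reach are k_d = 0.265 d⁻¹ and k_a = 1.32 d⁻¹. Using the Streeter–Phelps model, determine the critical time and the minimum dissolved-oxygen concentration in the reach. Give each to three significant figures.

t_c ≈ 1.26 d; minimum DO ≈ 6.34 mg/L

Mixed DO = (14.7×7.75 + 1.01×2.15)/(14.7+1.01) = 116.1/15.71 = 7.390 mg/L.
Mixed L₀ = (14.7×1.31 + 1.01×176)/(15.71) = 197.0/15.71 = 12.54 mg/L.
Initial deficit D₀ = C_s − DO₀ = 8.14 − 7.390 = 0.7500 mg/L.
t_c = (1/1.055) ln[(1.32/0.265)(1 − 0.7500×1.055/(0.265×12.54))] = 0.9479 × ln(3.795) = 1.264 d.
D_c = (0.265/1.32) × 12.54 × e^(−0.265×1.264) = 0.2008 × 12.54 × 0.7153 = 1.801 mg/L.
Minimum DO = 8.14 − 1.801 = 6.339 mg/L.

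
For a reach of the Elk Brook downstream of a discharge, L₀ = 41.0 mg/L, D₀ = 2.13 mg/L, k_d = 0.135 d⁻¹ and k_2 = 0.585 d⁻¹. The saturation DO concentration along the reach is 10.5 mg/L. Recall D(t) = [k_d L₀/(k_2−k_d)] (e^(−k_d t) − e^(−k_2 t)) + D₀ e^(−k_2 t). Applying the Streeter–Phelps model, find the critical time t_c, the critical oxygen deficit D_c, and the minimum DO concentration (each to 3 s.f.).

t_c = [1/(k_2−k_d)] ln[(k_2/k_d)(1 − D₀(k_2−k_d)/(k_d L₀))]
= [1/(0.585−0.135)] ln[(0.585/0.135)(1 − 2.13×0.4500/(0.135×41.0))]
= (1/0.4500) ln[4.333 × 0.8268] = 2.222 × ln(3.583) = 2.222 × 1.276 = 2.836 d.
D_c = (k_d/k_2) L₀ e^(−k_d t_c) = (0.135/0.585) × 41.0 × e^(−0.135×2.836) = 0.2308 × 41.0 × 0.6819 = 6.452 mg/L.
Minimum DO = C_s − D_c = 10.5 − 6.452 = 4.048 mg/L.

t_c ≈ 2.84 d; D_c ≈ 6.45 mg/L; min DO ≈ 4.05 mg/L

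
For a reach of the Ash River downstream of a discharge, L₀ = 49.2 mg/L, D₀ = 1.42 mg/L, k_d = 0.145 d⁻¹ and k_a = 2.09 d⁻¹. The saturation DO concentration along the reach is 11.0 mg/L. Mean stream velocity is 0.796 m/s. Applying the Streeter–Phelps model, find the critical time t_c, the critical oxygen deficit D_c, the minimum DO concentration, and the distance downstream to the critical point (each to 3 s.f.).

t_c ≈ 1.12 d; D_c ≈ 2.90 mg/L; min DO ≈ 8.10 mg/L; x_c ≈ 77.0 km

t_c = [1/(k_a−k_d)] ln[(k_a/k_d)(1 − D₀(k_a−k_d)/(k_d L₀))]
= [1/(2.09−0.145)] ln[(2.09/0.145)(1 − 1.42×1.945/(0.145×49.2))]
= (1/1.945) ln[14.41 × 0.6129] = 0.5141 × ln(8.834) = 0.5141 × 2.179 = 1.120 d.
L(t_c) = L₀ e^(−k_d t_c) = 49.2 × 0.8501 = 41.82 mg/L, and at the critical point k_a D_c = k_d L, so D_c = (0.145/2.09) × 41.82 = 2.902 mg/L.
Minimum DO = C_s − D_c = 11.0 − 2.902 = 8.098 mg/L.
x_c = v t_c = 0.796 m/s × 1.120 d × 86400 s/d = 77030 m ≈ 77.0 km.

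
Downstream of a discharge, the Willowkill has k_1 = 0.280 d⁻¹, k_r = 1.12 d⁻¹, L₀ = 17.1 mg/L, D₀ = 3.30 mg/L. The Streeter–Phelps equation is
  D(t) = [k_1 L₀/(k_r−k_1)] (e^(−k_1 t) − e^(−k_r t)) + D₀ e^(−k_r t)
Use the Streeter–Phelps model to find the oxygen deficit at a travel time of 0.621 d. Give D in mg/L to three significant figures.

D ≈ 3.59 mg/L

k_1 L₀/(k_r−k_1) = 0.280×17.1/(1.12−0.280) = 4.788/0.8400 = 5.700 mg/L.
e^(−k_1 t) = e^(−0.280×0.6210) = 0.8404; e^(−k_r t) = e^(−1.12×0.6210) = 0.4988.
D = 5.700 × (0.8404 − 0.4988) + 3.30 × 0.4988 = 1.947 + 1.646 = 3.593 mg/L.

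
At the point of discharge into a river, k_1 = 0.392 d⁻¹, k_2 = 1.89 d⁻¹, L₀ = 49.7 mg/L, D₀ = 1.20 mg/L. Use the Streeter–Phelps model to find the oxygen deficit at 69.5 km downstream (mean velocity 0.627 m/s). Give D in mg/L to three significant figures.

Travel time t = x/v = 69.5 km / (0.627 m/s) = 69500 m / 0.627 m/s = 110800 s = 1.283 d.
k_1 L₀/(k_2−k_1) = 0.392×49.7/(1.89−0.392) = 19.48/1.498 = 13.01 mg/L.
e^(−k_1 t) = e^(−0.392×1.283) = 0.6048; e^(−k_2 t) = e^(−1.89×1.283) = 0.08850.
D = 13.01 × (0.6048 − 0.08850) + 1.20 × 0.08850 = 6.714 + 0.1062 = 6.821 mg/L.

D ≈ 6.82 mg/L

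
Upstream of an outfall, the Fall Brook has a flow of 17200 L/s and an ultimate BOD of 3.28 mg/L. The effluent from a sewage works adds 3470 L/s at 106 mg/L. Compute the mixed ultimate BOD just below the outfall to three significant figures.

20.5 mg/L

Flow-weighted mixing: C = (Q_r C_r + Q_w C_w)/(Q_r + Q_w)
= (17200×3.28 + 3470×106)/(17200 + 3470) = 424200/20670 = 20.52 mg/L.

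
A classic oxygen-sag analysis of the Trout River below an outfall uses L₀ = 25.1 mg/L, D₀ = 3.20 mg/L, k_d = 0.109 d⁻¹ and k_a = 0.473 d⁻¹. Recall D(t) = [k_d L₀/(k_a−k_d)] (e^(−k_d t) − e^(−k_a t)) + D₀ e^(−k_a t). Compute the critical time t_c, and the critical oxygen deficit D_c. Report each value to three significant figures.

t_c ≈ 2.51 d; D_c ≈ 4.40 mg/L

With k_a/k_d = 4.339 and 1 − D₀(k_a−k_d)/(k_d L₀) = 0.5743,
t_c = ln(4.339 × 0.5743) / (0.473 − 0.109) = ln(2.492) / 0.3640 = 0.9131/0.3640 = 2.508 d.
L(t_c) = L₀ e^(−k_d t_c) = 25.1 × 0.7608 = 19.10 mg/L, and at the critical point k_a D_c = k_d L, so D_c = (0.109/0.473) × 19.10 = 4.400 mg/L.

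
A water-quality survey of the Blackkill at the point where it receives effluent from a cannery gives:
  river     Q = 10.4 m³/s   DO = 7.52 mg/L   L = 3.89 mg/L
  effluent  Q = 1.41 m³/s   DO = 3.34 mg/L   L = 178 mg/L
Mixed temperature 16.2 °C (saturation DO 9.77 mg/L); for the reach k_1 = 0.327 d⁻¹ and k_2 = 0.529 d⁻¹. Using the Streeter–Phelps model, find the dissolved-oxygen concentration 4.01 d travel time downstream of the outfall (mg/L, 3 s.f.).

Mixed DO = (10.4×7.52 + 1.41×3.34)/(10.4+1.41) = 82.92/11.81 = 7.021 mg/L.
Mixed L₀ = (10.4×3.89 + 1.41×178)/(11.81) = 291.4/11.81 = 24.68 mg/L.
Initial deficit D₀ = C_s − DO₀ = 9.77 − 7.021 = 2.749 mg/L.
D(4.01) = [0.327×24.68/(0.529−0.327)](e^(−0.327×4.01) − e^(−0.529×4.01)) + 2.749 e^(−0.529×4.01)
= 39.95 × (0.2695 − 0.1199) + 2.749 × 0.1199 = 6.306 mg/L.
DO = 9.77 − 6.306 = 3.464 mg/L.

DO ≈ 3.46 mg/L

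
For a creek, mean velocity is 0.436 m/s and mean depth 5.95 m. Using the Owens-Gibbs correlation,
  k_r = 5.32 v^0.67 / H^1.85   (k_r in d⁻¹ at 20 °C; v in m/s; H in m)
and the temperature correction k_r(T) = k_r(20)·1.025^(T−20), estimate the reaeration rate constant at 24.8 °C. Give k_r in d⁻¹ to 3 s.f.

k_r(20) = 5.32 × 0.436^0.67 / 5.95^1.85 = 5.32 × 0.5734 / 27.09 = 0.1126 d⁻¹.
k_r(24.8) = 0.1126 × 1.025^(24.8−20) = 0.1126 × 1.126 = 0.1268 d⁻¹.

k_r ≈ 0.127 d⁻¹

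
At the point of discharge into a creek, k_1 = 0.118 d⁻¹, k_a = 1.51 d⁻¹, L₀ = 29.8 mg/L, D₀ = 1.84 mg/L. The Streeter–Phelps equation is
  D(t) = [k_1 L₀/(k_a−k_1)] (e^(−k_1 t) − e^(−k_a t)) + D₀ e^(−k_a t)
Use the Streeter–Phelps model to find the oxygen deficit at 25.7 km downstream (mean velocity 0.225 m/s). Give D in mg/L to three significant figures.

Travel time t = x/v = 25.7 km / (0.225 m/s) = 25700 m / 0.225 m/s = 114200 s = 1.322 d.
k_1 L₀/(k_a−k_1) = 0.118×29.8/(1.51−0.118) = 3.516/1.392 = 2.526 mg/L.
e^(−k_1 t) = e^(−0.118×1.322) = 0.8556; e^(−k_a t) = e^(−1.51×1.322) = 0.1358.
D = 2.526 × (0.8556 − 0.1358) + 1.84 × 0.1358 = 1.818 + 0.2500 = 2.068 mg/L.

D ≈ 2.07 mg/L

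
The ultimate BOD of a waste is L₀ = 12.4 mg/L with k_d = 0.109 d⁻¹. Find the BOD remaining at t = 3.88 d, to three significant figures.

L ≈ 8.12 mg/L

L_t = L₀ e^(−k_d t) = 12.4 × e^(−0.109×3.88) = 12.4 × 0.6551 = 8.124 mg/L.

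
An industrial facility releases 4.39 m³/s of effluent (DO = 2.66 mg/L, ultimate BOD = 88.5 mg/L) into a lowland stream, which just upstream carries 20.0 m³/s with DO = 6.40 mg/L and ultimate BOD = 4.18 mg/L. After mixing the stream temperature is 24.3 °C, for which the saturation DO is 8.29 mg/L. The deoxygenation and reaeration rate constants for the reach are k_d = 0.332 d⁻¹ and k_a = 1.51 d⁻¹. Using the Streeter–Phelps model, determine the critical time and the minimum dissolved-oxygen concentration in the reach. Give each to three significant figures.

t_c ≈ 0.747 d; minimum DO ≈ 4.97 mg/L

Mixed DO = (20.0×6.40 + 4.39×2.66)/(20.0+4.39) = 139.7/24.39 = 5.727 mg/L.
Mixed L₀ = (20.0×4.18 + 4.39×88.5)/(24.39) = 472.1/24.39 = 19.36 mg/L.
Initial deficit D₀ = C_s − DO₀ = 8.29 − 5.727 = 2.563 mg/L.
t_c = (1/1.178) ln[(1.51/0.332)(1 − 2.563×1.178/(0.332×19.36))] = 0.8489 × ln(2.411) = 0.7472 d.
D_c = (0.332/1.51) × 19.36 × e^(−0.332×0.7472) = 0.2199 × 19.36 × 0.7803 = 3.321 mg/L.
Minimum DO = 8.29 − 3.321 = 4.969 mg/L.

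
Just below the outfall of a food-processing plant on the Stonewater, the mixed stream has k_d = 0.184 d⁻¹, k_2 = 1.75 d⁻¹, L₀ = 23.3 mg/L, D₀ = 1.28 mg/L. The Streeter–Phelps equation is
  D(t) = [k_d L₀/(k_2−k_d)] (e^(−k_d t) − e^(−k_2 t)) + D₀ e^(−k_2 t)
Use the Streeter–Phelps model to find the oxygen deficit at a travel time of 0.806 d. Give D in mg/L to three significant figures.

D ≈ 2.00 mg/L

k_d L₀/(k_2−k_d) = 0.184×23.3/(1.75−0.184) = 4.287/1.566 = 2.738 mg/L.
e^(−k_d t) = e^(−0.184×0.8060) = 0.8622; e^(−k_2 t) = e^(−1.75×0.8060) = 0.2440.
D = 2.738 × (0.8622 − 0.2440) + 1.28 × 0.2440 = 1.692 + 0.3123 = 2.005 mg/L.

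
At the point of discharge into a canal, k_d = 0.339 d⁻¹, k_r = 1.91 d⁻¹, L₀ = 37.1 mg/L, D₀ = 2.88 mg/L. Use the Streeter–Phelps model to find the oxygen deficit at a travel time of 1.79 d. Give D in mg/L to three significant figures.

D ≈ 4.20 mg/L

k_d L₀/(k_r−k_d) = 0.339×37.1/(1.91−0.339) = 12.58/1.571 = 8.006 mg/L.
e^(−k_d t) = e^(−0.339×1.790) = 0.5451; e^(−k_r t) = e^(−1.91×1.790) = 0.03275.
D = 8.006 × (0.5451 − 0.03275) + 2.88 × 0.03275 = 4.102 + 0.09432 = 4.196 mg/L.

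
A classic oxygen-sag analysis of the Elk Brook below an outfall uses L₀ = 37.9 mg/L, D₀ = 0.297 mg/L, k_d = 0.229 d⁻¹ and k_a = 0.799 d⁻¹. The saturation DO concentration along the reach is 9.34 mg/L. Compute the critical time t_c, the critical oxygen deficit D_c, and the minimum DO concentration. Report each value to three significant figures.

t_c ≈ 2.16 d; D_c ≈ 6.63 mg/L; min DO ≈ 2.71 mg/L

t_c = [1/(k_a−k_d)] ln[(k_a/k_d)(1 − D₀(k_a−k_d)/(k_d L₀))]
= [1/(0.799−0.229)] ln[(0.799/0.229)(1 − 0.297×0.5700/(0.229×37.9))]
= (1/0.5700) ln[3.489 × 0.9805] = 1.754 × ln(3.421) = 1.754 × 1.230 = 2.158 d.
L(t_c) = L₀ e^(−k_d t_c) = 37.9 × 0.6101 = 23.12 mg/L, and at the critical point k_a D_c = k_d L, so D_c = (0.229/0.799) × 23.12 = 6.627 mg/L.
Minimum DO = C_s − D_c = 9.34 − 6.627 = 2.713 mg/L.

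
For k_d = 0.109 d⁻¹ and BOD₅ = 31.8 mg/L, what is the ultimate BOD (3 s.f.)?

L₀ ≈ 75.7 mg/L

BOD₅ = L₀(1 − e^(−5k_d)) ⇒ L₀ = BOD₅ / (1 − e^(−5×0.109))
= 31.8 / (1 − 0.5798) = 31.8 / 0.4202 = 75.69 mg/L.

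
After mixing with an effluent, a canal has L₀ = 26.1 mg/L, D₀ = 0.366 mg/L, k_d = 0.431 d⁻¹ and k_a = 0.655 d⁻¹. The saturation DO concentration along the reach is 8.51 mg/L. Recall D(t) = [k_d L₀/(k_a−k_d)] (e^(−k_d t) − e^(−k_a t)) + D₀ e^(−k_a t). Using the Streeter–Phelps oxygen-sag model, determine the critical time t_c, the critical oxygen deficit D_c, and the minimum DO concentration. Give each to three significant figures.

t_c ≈ 1.84 d; D_c ≈ 7.78 mg/L; min DO ≈ 0.725 mg/L

With k_a/k_d = 1.520 and 1 − D₀(k_a−k_d)/(k_d L₀) = 0.9927,
t_c = ln(1.520 × 0.9927) / (0.655 − 0.431) = ln(1.509) / 0.2240 = 0.4112/0.2240 = 1.836 d.
D_c = (k_d/k_a) L₀ e^(−k_d t_c) = (0.431/0.655) × 26.1 × e^(−0.431×1.836) = 0.6580 × 26.1 × 0.4533 = 7.785 mg/L.
Minimum DO = C_s − D_c = 8.51 − 7.785 = 0.7251 mg/L.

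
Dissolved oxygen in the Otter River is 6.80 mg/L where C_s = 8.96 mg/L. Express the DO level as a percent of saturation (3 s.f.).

% saturation = C/C_s × 100 = 6.80/8.96 × 100 = 75.9 %.

75.9 % saturation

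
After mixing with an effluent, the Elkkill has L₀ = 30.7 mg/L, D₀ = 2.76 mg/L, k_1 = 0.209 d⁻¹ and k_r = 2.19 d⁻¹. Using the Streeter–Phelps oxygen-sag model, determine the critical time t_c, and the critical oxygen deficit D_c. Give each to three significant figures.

t_c ≈ 0.221 d; D_c ≈ 2.80 mg/L

With k_r/k_1 = 10.48 and 1 − D₀(k_r−k_1)/(k_1 L₀) = 0.1479,
t_c = ln(10.48 × 0.1479) / (2.19 − 0.209) = ln(1.549) / 1.981 = 0.4379/1.981 = 0.2210 d.
D_c = (k_1/k_r) L₀ e^(−k_1 t_c) = (0.209/2.19) × 30.7 × e^(−0.209×0.2210) = 0.09543 × 30.7 × 0.9549 = 2.798 mg/L.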